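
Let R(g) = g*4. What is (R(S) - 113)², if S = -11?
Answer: 24649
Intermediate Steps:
R(g) = 4*g
(R(S) - 113)² = (4*(-11) - 113)² = (-44 - 113)² = (-157)² = 24649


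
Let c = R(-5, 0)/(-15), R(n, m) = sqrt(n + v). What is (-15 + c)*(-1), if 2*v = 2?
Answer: 15 + 2*I/15 ≈ 15.0 + 0.13333*I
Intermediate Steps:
v = 1 (v = (1/2)*2 = 1)
R(n, m) = sqrt(1 + n) (R(n, m) = sqrt(n + 1) = sqrt(1 + n))
c = -2*I/15 (c = sqrt(1 - 5)/(-15) = sqrt(-4)*(-1/15) = (2*I)*(-1/15) = -2*I/15 ≈ -0.13333*I)
(-15 + c)*(-1) = (-15 - 2*I/15)*(-1) = 15 + 2*I/15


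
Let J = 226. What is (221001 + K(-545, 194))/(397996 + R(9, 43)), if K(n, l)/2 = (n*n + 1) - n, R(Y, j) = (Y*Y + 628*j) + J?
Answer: 816143/425307 ≈ 1.9190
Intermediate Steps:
R(Y, j) = 226 + Y**2 + 628*j (R(Y, j) = (Y*Y + 628*j) + 226 = (Y**2 + 628*j) + 226 = 226 + Y**2 + 628*j)
K(n, l) = 2 - 2*n + 2*n**2 (K(n, l) = 2*((n*n + 1) - n) = 2*((n**2 + 1) - n) = 2*((1 + n**2) - n) = 2*(1 + n**2 - n) = 2 - 2*n + 2*n**2)
(221001 + K(-545, 194))/(397996 + R(9, 43)) = (221001 + (2 - 2*(-545) + 2*(-545)**2))/(397996 + (226 + 9**2 + 628*43)) = (221001 + (2 + 1090 + 2*297025))/(397996 + (226 + 81 + 27004)) = (221001 + (2 + 1090 + 594050))/(397996 + 27311) = (221001 + 595142)/425307 = 816143*(1/425307) = 816143/425307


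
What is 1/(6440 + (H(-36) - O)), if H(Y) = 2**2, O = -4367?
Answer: 1/10811 ≈ 9.2498e-5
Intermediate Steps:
H(Y) = 4
1/(6440 + (H(-36) - O)) = 1/(6440 + (4 - 1*(-4367))) = 1/(6440 + (4 + 4367)) = 1/(6440 + 4371) = 1/10811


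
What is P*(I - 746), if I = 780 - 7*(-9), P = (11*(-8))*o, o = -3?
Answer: 25608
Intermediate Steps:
P = 264 (P = (11*(-8))*(-3) = -88*(-3) = 264)
I = 843 (I = 780 + 63 = 843)
P*(I - 746) = 264*(843 - 746) = 264*97 = 25608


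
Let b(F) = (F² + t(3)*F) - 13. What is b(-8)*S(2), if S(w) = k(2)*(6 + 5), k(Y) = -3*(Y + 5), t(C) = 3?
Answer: -6237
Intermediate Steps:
k(Y) = -15 - 3*Y (k(Y) = -3*(5 + Y) = -15 - 3*Y)
b(F) = -13 + F² + 3*F (b(F) = (F² + 3*F) - 13 = -13 + F² + 3*F)
S(w) = -231 (S(w) = (-15 - 3*2)*(6 + 5) = (-15 - 6)*11 = -21*11 = -231)
b(-8)*S(2) = (-13 + (-8)² + 3*(-8))*(-231) = (-13 + 64 - 24)*(-231) = 27*(-231) = -6237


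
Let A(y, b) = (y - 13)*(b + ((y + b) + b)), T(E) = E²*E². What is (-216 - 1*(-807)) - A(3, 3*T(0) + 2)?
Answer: 681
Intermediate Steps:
T(E) = E⁴
A(y, b) = (-13 + y)*(y + 3*b) (A(y, b) = (-13 + y)*(b + ((b + y) + b)) = (-13 + y)*(b + (y + 2*b)) = (-13 + y)*(y + 3*b))
(-216 - 1*(-807)) - A(3, 3*T(0) + 2) = (-216 - 1*(-807)) - (3² - 39*(3*0⁴ + 2) - 13*3 + 3*(3*0⁴ + 2)*3) = (-216 + 807) - (9 - 39*(3*0 + 2) - 39 + 3*(3*0 + 2)*3) = 591 - (9 - 39*(0 + 2) - 39 + 3*(0 + 2)*3) = 591 - (9 - 39*2 - 39 + 3*2*3) = 591 - (9 - 78 - 39 + 18) = 591 - 1*(-90) = 591 + 90 = 681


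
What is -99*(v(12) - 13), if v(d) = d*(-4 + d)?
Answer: -8217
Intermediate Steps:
-99*(v(12) - 13) = -99*(12*(-4 + 12) - 13) = -99*(12*8 - 13) = -99*(96 - 13) = -99*83 = -8217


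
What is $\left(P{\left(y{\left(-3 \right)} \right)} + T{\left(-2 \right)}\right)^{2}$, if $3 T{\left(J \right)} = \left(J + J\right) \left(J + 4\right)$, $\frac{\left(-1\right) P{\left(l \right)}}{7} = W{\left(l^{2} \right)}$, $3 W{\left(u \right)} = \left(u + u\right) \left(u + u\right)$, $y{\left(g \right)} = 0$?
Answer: $\frac{64}{9} \approx 7.1111$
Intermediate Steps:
$W{\left(u \right)} = \frac{4 u^{2}}{3}$ ($W{\left(u \right)} = \frac{\left(u + u\right) \left(u + u\right)}{3} = \frac{2 u 2 u}{3} = \frac{4 u^{2}}{3}$)
$P{\left(l \right)} = - \frac{28 l^{4}}{3}$ ($P{\left(l \right)} = - 7 \frac{4 \left(l^{2}\right)^{2}}{3} = - 7 \frac{4 l^{4}}{3} = - \frac{28 l^{4}}{3}$)
$T{\left(J \right)} = \frac{2 J \left(4 + J\right)}{3}$ ($T{\left(J \right)} = \frac{\left(J + J\right) \left(J + 4\right)}{3} = \frac{2 J \left(4 + J\right)}{3}$)
$\left(P{\left(y{\left(-3 \right)} \right)} + T{\left(-2 \right)}\right)^{2} = \left(- \frac{28 \cdot 0^{4}}{3} + \frac{2}{3} \left(-2\right) \left(4 - 2\right)\right)^{2} = \left(\left(- \frac{28}{3}\right) 0 + \frac{2}{3} \left(-2\right) 2\right)^{2} = \left(0 - \frac{8}{3}\right)^{2} = \left(- \frac{8}{3}\right)^{2} = \frac{64}{9}$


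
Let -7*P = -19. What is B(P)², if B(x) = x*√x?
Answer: 6859/343 ≈ 19.997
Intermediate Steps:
P = 19/7 (P = -⅐*(-19) = 19/7 ≈ 2.7143)
B(x) = x^(3/2)
B(P)² = ((19/7)^(3/2))² = (19*√133/49)² = 6859/343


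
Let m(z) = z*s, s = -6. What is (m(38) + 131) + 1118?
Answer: 1021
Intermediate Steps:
m(z) = -6*z (m(z) = z*(-6) = -6*z)
(m(38) + 131) + 1118 = (-6*38 + 131) + 1118 = (-228 + 131) + 1118 = -97 + 1118 = 1021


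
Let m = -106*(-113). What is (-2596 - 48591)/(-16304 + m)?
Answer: 51187/4326 ≈ 11.832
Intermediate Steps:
m = 11978
(-2596 - 48591)/(-16304 + m) = (-2596 - 48591)/(-16304 + 11978) = -51187/(-4326) = -51187*(-1/4326) = 51187/4326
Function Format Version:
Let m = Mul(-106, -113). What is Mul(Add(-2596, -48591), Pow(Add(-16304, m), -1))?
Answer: Rational(51187, 4326) ≈ 11.832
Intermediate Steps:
m = 11978
Mul(Add(-2596, -48591), Pow(Add(-16304, m), -1)) = Mul(Add(-2596, -48591), Pow(Add(-16304, 11978), -1)) = Mul(-51187, Pow(-4326, -1)) = Mul(-51187, Rational(-1, 4326)) = Rational(51187, 4326)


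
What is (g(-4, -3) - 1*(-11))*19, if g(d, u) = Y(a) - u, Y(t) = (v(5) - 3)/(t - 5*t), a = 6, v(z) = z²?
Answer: 2983/12 ≈ 248.58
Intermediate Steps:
Y(t) = -11/(2*t) (Y(t) = (5² - 3)/(t - 5*t) = (25 - 3)/((-4*t)) = 22*(-1/(4*t)) = -11/(2*t))
g(d, u) = -11/12 - u (g(d, u) = -11/2/6 - u = -11/2*⅙ - u = -11/12 - u)
(g(-4, -3) - 1*(-11))*19 = ((-11/12 - 1*(-3)) - 1*(-11))*19 = ((-11/12 + 3) + 11)*19 = (25/12 + 11)*19 = (157/12)*19 = 2983/12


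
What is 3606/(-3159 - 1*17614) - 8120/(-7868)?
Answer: 5010884/5837213 ≈ 0.85844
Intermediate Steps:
3606/(-3159 - 1*17614) - 8120/(-7868) = 3606/(-3159 - 17614) - 8120*(-1/7868) = 3606/(-20773) + 290/281 = 3606*(-1/20773) + 290/281 = -3606/20773 + 290/281 = 5010884/5837213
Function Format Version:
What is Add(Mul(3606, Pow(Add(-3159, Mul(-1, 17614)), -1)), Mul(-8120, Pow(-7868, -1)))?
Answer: Rational(5010884, 5837213) ≈ 0.85844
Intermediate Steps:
Add(Mul(3606, Pow(Add(-3159, Mul(-1, 17614)), -1)), Mul(-8120, Pow(-7868, -1))) = Add(Mul(3606, Pow(Add(-3159, -17614), -1)), Mul(-8120, Rational(-1, 7868))) = Add(Mul(3606, Pow(-20773, -1)), Rational(290, 281)) = Add(Mul(3606, Rational(-1, 20773)), Rational(290, 281)) = Add(Rational(-3606, 20773), Rational(290, 281)) = Rational(5010884, 5837213)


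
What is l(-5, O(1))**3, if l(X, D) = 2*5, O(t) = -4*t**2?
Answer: 1000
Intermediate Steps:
l(X, D) = 10
l(-5, O(1))**3 = 10**3 = 1000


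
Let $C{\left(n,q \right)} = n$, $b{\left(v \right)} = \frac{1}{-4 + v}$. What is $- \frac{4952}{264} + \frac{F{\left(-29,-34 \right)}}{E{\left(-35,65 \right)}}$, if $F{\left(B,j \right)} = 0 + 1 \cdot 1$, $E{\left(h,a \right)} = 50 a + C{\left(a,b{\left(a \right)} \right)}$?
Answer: $- \frac{683984}{36465} \approx -18.757$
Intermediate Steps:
$E{\left(h,a \right)} = 51 a$ ($E{\left(h,a \right)} = 50 a + a = 51 a$)
$F{\left(B,j \right)} = 1$ ($F{\left(B,j \right)} = 0 + 1 = 1$)
$- \frac{4952}{264} + \frac{F{\left(-29,-34 \right)}}{E{\left(-35,65 \right)}} = - \frac{4952}{264} + 1 \frac{1}{51 \cdot 65} = \left(-4952\right) \frac{1}{264} + 1 \cdot \frac{1}{3315} = - \frac{619}{33} + 1 \cdot \frac{1}{3315} = - \frac{619}{33} + \frac{1}{3315} = - \frac{683984}{36465}$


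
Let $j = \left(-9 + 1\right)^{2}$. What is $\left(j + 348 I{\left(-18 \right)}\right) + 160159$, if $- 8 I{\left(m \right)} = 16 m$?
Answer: $172751$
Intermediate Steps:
$j = 64$ ($j = \left(-8\right)^{2} = 64$)
$I{\left(m \right)} = - 2 m$ ($I{\left(m \right)} = - \frac{16 m}{8} = - 2 m$)
$\left(j + 348 I{\left(-18 \right)}\right) + 160159 = \left(64 + 348 \left(\left(-2\right) \left(-18\right)\right)\right) + 160159 = \left(64 + 348 \cdot 36\right) + 160159 = \left(64 + 12528\right) + 160159 = 12592 + 160159 = 172751$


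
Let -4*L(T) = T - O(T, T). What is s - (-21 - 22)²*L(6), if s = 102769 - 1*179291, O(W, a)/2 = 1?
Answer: -74673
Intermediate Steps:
O(W, a) = 2 (O(W, a) = 2*1 = 2)
s = -76522 (s = 102769 - 179291 = -76522)
L(T) = ½ - T/4 (L(T) = -(T - 1*2)/4 = -(T - 2)/4 = -(-2 + T)/4 = ½ - T/4)
s - (-21 - 22)²*L(6) = -76522 - (-21 - 22)²*(½ - ¼*6) = -76522 - (-43)²*(½ - 3/2) = -76522 - 1849*(-1) = -76522 - 1*(-1849) = -76522 + 1849 = -74673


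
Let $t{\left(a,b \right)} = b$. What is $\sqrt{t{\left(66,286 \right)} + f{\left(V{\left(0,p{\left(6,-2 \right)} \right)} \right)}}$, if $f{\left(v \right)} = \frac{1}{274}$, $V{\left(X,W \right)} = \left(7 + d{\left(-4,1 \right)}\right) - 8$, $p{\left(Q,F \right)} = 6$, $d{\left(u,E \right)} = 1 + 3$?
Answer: $\frac{\sqrt{21472010}}{274} \approx 16.912$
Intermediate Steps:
$d{\left(u,E \right)} = 4$
$V{\left(X,W \right)} = 3$ ($V{\left(X,W \right)} = \left(7 + 4\right) - 8 = 11 - 8 = 3$)
$f{\left(v \right)} = \frac{1}{274}$
$\sqrt{t{\left(66,286 \right)} + f{\left(V{\left(0,p{\left(6,-2 \right)} \right)} \right)}} = \sqrt{286 + \frac{1}{274}} = \sqrt{\frac{78365}{274}} = \frac{\sqrt{21472010}}{274}$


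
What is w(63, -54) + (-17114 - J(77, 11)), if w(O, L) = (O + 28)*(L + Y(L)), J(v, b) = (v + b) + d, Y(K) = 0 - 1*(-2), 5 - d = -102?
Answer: -22041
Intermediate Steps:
d = 107 (d = 5 - 1*(-102) = 5 + 102 = 107)
Y(K) = 2 (Y(K) = 0 + 2 = 2)
J(v, b) = 107 + b + v (J(v, b) = (v + b) + 107 = (b + v) + 107 = 107 + b + v)
w(O, L) = (2 + L)*(28 + O) (w(O, L) = (O + 28)*(L + 2) = (28 + O)*(2 + L) = (2 + L)*(28 + O))
w(63, -54) + (-17114 - J(77, 11)) = (56 + 2*63 + 28*(-54) - 54*63) + (-17114 - (107 + 11 + 77)) = (56 + 126 - 1512 - 3402) + (-17114 - 1*195) = -4732 + (-17114 - 195) = -4732 - 17309 = -22041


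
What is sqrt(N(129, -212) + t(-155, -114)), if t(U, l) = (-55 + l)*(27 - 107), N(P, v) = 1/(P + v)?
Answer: sqrt(93139197)/83 ≈ 116.28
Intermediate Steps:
t(U, l) = 4400 - 80*l (t(U, l) = (-55 + l)*(-80) = 4400 - 80*l)
sqrt(N(129, -212) + t(-155, -114)) = sqrt(1/(129 - 212) + (4400 - 80*(-114))) = sqrt(1/(-83) + (4400 + 9120)) = sqrt(-1/83 + 13520) = sqrt(1122159/83) = sqrt(93139197)/83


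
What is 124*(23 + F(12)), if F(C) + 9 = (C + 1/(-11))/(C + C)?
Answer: 118637/66 ≈ 1797.5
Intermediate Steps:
F(C) = -9 + (-1/11 + C)/(2*C) (F(C) = -9 + (C + 1/(-11))/(C + C) = -9 + (C - 1/11)/((2*C)) = -9 + (-1/11 + C)*(1/(2*C)) = -9 + (-1/11 + C)/(2*C))
124*(23 + F(12)) = 124*(23 + (1/22)*(-1 - 187*12)/12) = 124*(23 + (1/22)*(1/12)*(-1 - 2244)) = 124*(23 + (1/22)*(1/12)*(-2245)) = 124*(23 - 2245/264) = 124*(3827/264) = 118637/66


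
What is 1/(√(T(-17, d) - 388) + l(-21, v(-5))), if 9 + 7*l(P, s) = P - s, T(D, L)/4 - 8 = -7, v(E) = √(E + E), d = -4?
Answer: 7*I/(√10 - 56*√6 - 30*I) ≈ -0.011136 - 0.049742*I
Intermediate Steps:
v(E) = √2*√E (v(E) = √(2*E) = √2*√E)
T(D, L) = 4 (T(D, L) = 32 + 4*(-7) = 32 - 28 = 4)
l(P, s) = -9/7 - s/7 + P/7 (l(P, s) = -9/7 + (P - s)/7 = -9/7 + (-s/7 + P/7) = -9/7 - s/7 + P/7)
1/(√(T(-17, d) - 388) + l(-21, v(-5))) = 1/(√(4 - 388) + (-9/7 - √2*√(-5)/7 + (⅐)*(-21))) = 1/(√(-384) + (-9/7 - √2*I*√5/7 - 3)) = 1/(8*I*√6 + (-9/7 - I*√10/7 - 3)) = 1/(8*I*√6 + (-30/7 - I*√10/7)) = 1/(-30/7 + 8*I*√6 - I*√10/7)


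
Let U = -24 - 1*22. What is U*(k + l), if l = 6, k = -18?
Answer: 552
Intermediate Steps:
U = -46 (U = -24 - 22 = -46)
U*(k + l) = -46*(-18 + 6) = -46*(-12) = 552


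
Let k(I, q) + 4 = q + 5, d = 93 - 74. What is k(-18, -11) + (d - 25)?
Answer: -16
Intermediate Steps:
d = 19
k(I, q) = 1 + q (k(I, q) = -4 + (q + 5) = -4 + (5 + q) = 1 + q)
k(-18, -11) + (d - 25) = (1 - 11) + (19 - 25) = -10 - 6 = -16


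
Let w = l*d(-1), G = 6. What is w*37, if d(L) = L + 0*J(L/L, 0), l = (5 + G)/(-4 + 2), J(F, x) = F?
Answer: 407/2 ≈ 203.50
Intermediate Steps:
l = -11/2 (l = (5 + 6)/(-4 + 2) = 11/(-2) = 11*(-½) = -11/2 ≈ -5.5000)
d(L) = L (d(L) = L + 0*(L/L) = L + 0*1 = L + 0 = L)
w = 11/2 (w = -11/2*(-1) = 11/2 ≈ 5.5000)
w*37 = (11/2)*37 = 407/2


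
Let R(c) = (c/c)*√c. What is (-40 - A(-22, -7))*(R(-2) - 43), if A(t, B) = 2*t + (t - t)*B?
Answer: -172 + 4*I*√2 ≈ -172.0 + 5.6569*I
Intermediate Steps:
A(t, B) = 2*t (A(t, B) = 2*t + 0*B = 2*t + 0 = 2*t)
R(c) = √c (R(c) = 1*√c = √c)
(-40 - A(-22, -7))*(R(-2) - 43) = (-40 - 2*(-22))*(√(-2) - 43) = (-40 - 1*(-44))*(I*√2 - 43) = (-40 + 44)*(-43 + I*√2) = 4*(-43 + I*√2) = -172 + 4*I*√2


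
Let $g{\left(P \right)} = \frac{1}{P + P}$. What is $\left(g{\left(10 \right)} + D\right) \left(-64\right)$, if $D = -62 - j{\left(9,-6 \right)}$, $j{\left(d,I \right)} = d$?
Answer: $\frac{22704}{5} \approx 4540.8$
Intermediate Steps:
$g{\left(P \right)} = \frac{1}{2 P}$
$D = -71$ ($D = -62 - 9 = -71$)
$\left(g{\left(10 \right)} + D\right) \left(-64\right) = \left(\frac{1}{2 \cdot 10} - 71\right) \left(-64\right) = \left(\frac{1}{2} \cdot \frac{1}{10} - 71\right) \left(-64\right) = \left(\frac{1}{20} - 71\right) \left(-64\right) = \left(- \frac{1419}{20}\right) \left(-64\right) = \frac{22704}{5}$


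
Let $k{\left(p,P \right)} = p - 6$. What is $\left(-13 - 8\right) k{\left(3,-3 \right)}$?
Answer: $63$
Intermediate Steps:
$k{\left(p,P \right)} = -6 + p$ ($k{\left(p,P \right)} = p - 6 = -6 + p$)
$\left(-13 - 8\right) k{\left(3,-3 \right)} = \left(-13 - 8\right) \left(-6 + 3\right) = \left(-21\right) \left(-3\right) = 63$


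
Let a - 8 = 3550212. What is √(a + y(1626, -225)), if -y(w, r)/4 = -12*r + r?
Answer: 4*√221270 ≈ 1881.6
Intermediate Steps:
y(w, r) = 44*r (y(w, r) = -4*(-12*r + r) = -(-44)*r = 44*r)
a = 3550220 (a = 8 + 3550212 = 3550220)
√(a + y(1626, -225)) = √(3550220 + 44*(-225)) = √(3550220 - 9900) = √3540320 = 4*√221270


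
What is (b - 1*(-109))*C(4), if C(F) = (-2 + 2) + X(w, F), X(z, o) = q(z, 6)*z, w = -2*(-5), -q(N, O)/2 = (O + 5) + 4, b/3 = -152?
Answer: 104100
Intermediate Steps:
b = -456 (b = 3*(-152) = -456)
q(N, O) = -18 - 2*O (q(N, O) = -2*((O + 5) + 4) = -2*((5 + O) + 4) = -2*(9 + O) = -18 - 2*O)
w = 10
X(z, o) = -30*z (X(z, o) = (-18 - 2*6)*z = (-18 - 12)*z = -30*z)
C(F) = -300 (C(F) = (-2 + 2) - 30*10 = 0 - 300 = -300)
(b - 1*(-109))*C(4) = (-456 - 1*(-109))*(-300) = (-456 + 109)*(-300) = -347*(-300) = 104100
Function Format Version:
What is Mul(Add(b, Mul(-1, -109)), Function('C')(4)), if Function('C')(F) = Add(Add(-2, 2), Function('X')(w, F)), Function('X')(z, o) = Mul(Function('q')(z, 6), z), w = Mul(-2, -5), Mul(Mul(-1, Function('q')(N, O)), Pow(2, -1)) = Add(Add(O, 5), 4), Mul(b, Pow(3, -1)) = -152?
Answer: 104100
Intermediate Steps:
b = -456 (b = Mul(3, -152) = -456)
Function('q')(N, O) = Add(-18, Mul(-2, O)) (Function('q')(N, O) = Mul(-2, Add(Add(O, 5), 4)) = Mul(-2, Add(Add(5, O), 4)) = Mul(-2, Add(9, O)) = Add(-18, Mul(-2, O)))
w = 10
Function('X')(z, o) = Mul(-30, z) (Function('X')(z, o) = Mul(Add(-18, Mul(-2, 6)), z) = Mul(Add(-18, -12), z) = Mul(-30, z))
Function('C')(F) = -300 (Function('C')(F) = Add(Add(-2, 2), Mul(-30, 10)) = Add(0, -300) = -300)
Mul(Add(b, Mul(-1, -109)), Function('C')(4)) = Mul(Add(-456, Mul(-1, -109)), -300) = Mul(Add(-456, 109), -300) = Mul(-347, -300) = 104100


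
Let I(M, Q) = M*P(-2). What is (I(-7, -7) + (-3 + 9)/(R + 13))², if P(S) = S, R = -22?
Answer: 1600/9 ≈ 177.78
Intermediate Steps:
I(M, Q) = -2*M (I(M, Q) = M*(-2) = -2*M)
(I(-7, -7) + (-3 + 9)/(R + 13))² = (-2*(-7) + (-3 + 9)/(-22 + 13))² = (14 + 6/(-9))² = (14 + 6*(-⅑))² = (14 - ⅔)² = (40/3)² = 1600/9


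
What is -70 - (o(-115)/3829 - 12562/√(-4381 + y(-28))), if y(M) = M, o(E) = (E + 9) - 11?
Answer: -267913/3829 - 12562*I*√4409/4409 ≈ -69.969 - 189.19*I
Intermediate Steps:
o(E) = -2 + E (o(E) = (9 + E) - 11 = -2 + E)
-70 - (o(-115)/3829 - 12562/√(-4381 + y(-28))) = -70 - ((-2 - 115)/3829 - 12562/√(-4381 - 28)) = -70 - (-117*1/3829 - 12562*(-I*√4409/4409)) = -70 - (-117/3829 - 12562*(-I*√4409/4409)) = -70 - (-117/3829 - (-12562)*I*√4409/4409) = -70 - (-117/3829 + 12562*I*√4409/4409) = -70 + (117/3829 - 12562*I*√4409/4409) = -267913/3829 - 12562*I*√4409/4409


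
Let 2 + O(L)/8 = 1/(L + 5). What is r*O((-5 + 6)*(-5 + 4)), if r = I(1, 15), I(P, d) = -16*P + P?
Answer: 210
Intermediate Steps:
O(L) = -16 + 8/(5 + L) (O(L) = -16 + 8/(L + 5) = -16 + 8/(5 + L))
I(P, d) = -15*P
r = -15 (r = -15*1 = -15)
r*O((-5 + 6)*(-5 + 4)) = -120*(-9 - 2*(-5 + 6)*(-5 + 4))/(5 + (-5 + 6)*(-5 + 4)) = -120*(-9 - 2*(-1))/(5 + 1*(-1)) = -120*(-9 - 2*(-1))/(5 - 1) = -120*(-9 + 2)/4 = -120*(-7)/4 = -15*(-14) = 210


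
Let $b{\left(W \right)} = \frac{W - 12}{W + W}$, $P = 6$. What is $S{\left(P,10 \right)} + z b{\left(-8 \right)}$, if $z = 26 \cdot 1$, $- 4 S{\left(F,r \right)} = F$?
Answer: $31$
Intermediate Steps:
$S{\left(F,r \right)} = - \frac{F}{4}$
$b{\left(W \right)} = \frac{-12 + W}{2 W}$
$z = 26$
$S{\left(P,10 \right)} + z b{\left(-8 \right)} = \left(- \frac{1}{4}\right) 6 + 26 \frac{-12 - 8}{2 \left(-8\right)} = - \frac{3}{2} + 26 \cdot \frac{1}{2} \left(- \frac{1}{8}\right) \left(-20\right) = - \frac{3}{2} + 26 \cdot \frac{5}{4} = - \frac{3}{2} + \frac{65}{2} = 31$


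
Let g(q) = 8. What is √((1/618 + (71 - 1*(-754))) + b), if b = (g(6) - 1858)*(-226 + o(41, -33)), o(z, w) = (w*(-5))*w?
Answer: √4007213445318/618 ≈ 3239.2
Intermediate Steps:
o(z, w) = -5*w² (o(z, w) = (-5*w)*w = -5*w²)
b = 10491350 (b = (8 - 1858)*(-226 - 5*(-33)²) = -1850*(-226 - 5*1089) = -1850*(-226 - 5445) = -1850*(-5671) = 10491350)
√((1/618 + (71 - 1*(-754))) + b) = √((1/618 + (71 - 1*(-754))) + 10491350) = √((1/618 + (71 + 754)) + 10491350) = √((1/618 + 825) + 10491350) = √(509851/618 + 10491350) = √(6484164151/618) = √4007213445318/618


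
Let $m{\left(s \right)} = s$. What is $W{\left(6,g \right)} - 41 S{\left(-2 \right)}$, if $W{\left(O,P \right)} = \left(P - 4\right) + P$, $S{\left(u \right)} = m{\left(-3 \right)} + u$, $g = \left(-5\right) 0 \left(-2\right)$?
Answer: $201$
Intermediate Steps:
$g = 0$ ($g = 0 \left(-2\right) = 0$)
$S{\left(u \right)} = -3 + u$
$W{\left(O,P \right)} = -4 + 2 P$ ($W{\left(O,P \right)} = \left(-4 + P\right) + P = -4 + 2 P$)
$W{\left(6,g \right)} - 41 S{\left(-2 \right)} = \left(-4 + 2 \cdot 0\right) - 41 \left(-3 - 2\right) = \left(-4 + 0\right) - -205 = -4 + 205 = 201$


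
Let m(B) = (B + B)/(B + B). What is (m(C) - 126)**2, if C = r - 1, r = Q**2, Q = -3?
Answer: 15625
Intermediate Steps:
r = 9 (r = (-3)**2 = 9)
C = 8 (C = 9 - 1 = 8)
m(B) = 1 (m(B) = (2*B)/((2*B)) = (2*B)*(1/(2*B)) = 1)
(m(C) - 126)**2 = (1 - 126)**2 = (-125)**2 = 15625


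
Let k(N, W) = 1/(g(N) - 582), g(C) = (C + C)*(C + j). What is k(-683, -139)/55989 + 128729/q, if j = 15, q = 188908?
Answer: 3286239291255347/4822510017281436 ≈ 0.68144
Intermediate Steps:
g(C) = 2*C*(15 + C) (g(C) = (C + C)*(C + 15) = (2*C)*(15 + C) = 2*C*(15 + C))
k(N, W) = 1/(-582 + 2*N*(15 + N)) (k(N, W) = 1/(2*N*(15 + N) - 582) = 1/(-582 + 2*N*(15 + N)))
k(-683, -139)/55989 + 128729/q = (1/(2*(-291 - 683*(15 - 683))))/55989 + 128729/188908 = (1/(2*(-291 - 683*(-668))))*(1/55989) + 128729*(1/188908) = (1/(2*(-291 + 456244)))*(1/55989) + 128729/188908 = ((1/2)/455953)*(1/55989) + 128729/188908 = ((1/2)*(1/455953))*(1/55989) + 128729/188908 = (1/911906)*(1/55989) + 128729/188908 = 1/51056705034 + 128729/188908 = 3286239291255347/4822510017281436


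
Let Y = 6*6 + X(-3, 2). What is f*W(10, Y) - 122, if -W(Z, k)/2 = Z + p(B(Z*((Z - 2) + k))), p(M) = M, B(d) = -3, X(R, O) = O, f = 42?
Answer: -710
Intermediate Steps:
Y = 38 (Y = 6*6 + 2 = 36 + 2 = 38)
W(Z, k) = 6 - 2*Z (W(Z, k) = -2*(Z - 3) = -2*(-3 + Z) = 6 - 2*Z)
f*W(10, Y) - 122 = 42*(6 - 2*10) - 122 = 42*(6 - 20) - 122 = 42*(-14) - 122 = -588 - 122 = -710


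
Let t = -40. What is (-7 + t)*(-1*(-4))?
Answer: -188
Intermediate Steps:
(-7 + t)*(-1*(-4)) = (-7 - 40)*(-1*(-4)) = -47*4 = -188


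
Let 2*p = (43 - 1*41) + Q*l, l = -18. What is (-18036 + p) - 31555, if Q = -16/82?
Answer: -2033118/41 ≈ -49588.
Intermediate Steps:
Q = -8/41 (Q = -16*1/82 = -8/41 ≈ -0.19512)
p = 113/41 (p = ((43 - 1*41) - 8/41*(-18))/2 = ((43 - 41) + 144/41)/2 = (2 + 144/41)/2 = (1/2)*(226/41) = 113/41 ≈ 2.7561)
(-18036 + p) - 31555 = (-18036 + 113/41) - 31555 = -739363/41 - 31555 = -2033118/41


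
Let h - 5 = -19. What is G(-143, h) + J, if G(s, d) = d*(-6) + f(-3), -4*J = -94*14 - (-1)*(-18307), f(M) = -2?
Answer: 19951/4 ≈ 4987.8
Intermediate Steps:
h = -14 (h = 5 - 19 = -14)
J = 19623/4 (J = -(-94*14 - (-1)*(-18307))/4 = -(-1316 - 1*18307)/4 = -(-1316 - 18307)/4 = -¼*(-19623) = 19623/4 ≈ 4905.8)
G(s, d) = -2 - 6*d (G(s, d) = d*(-6) - 2 = -6*d - 2 = -2 - 6*d)
G(-143, h) + J = (-2 - 6*(-14)) + 19623/4 = (-2 + 84) + 19623/4 = 82 + 19623/4 = 19951/4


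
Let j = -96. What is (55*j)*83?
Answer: -438240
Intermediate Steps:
(55*j)*83 = (55*(-96))*83 = -5280*83 = -438240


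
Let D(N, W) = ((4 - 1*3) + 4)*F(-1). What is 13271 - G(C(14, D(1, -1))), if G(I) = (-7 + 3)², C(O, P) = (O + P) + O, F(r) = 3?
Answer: 13255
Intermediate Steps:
D(N, W) = 15 (D(N, W) = ((4 - 1*3) + 4)*3 = ((4 - 3) + 4)*3 = (1 + 4)*3 = 5*3 = 15)
C(O, P) = P + 2*O
G(I) = 16 (G(I) = (-4)² = 16)
13271 - G(C(14, D(1, -1))) = 13271 - 1*16 = 13271 - 16 = 13255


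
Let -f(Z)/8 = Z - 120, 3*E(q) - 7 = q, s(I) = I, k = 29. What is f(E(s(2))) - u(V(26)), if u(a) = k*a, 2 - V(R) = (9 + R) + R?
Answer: 2647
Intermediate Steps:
E(q) = 7/3 + q/3
f(Z) = 960 - 8*Z (f(Z) = -8*(Z - 120) = -8*(-120 + Z) = 960 - 8*Z)
V(R) = -7 - 2*R (V(R) = 2 - ((9 + R) + R) = 2 - (9 + 2*R) = 2 + (-9 - 2*R) = -7 - 2*R)
u(a) = 29*a
f(E(s(2))) - u(V(26)) = (960 - 8*(7/3 + (⅓)*2)) - 29*(-7 - 2*26) = (960 - 8*(7/3 + ⅔)) - 29*(-7 - 52) = (960 - 8*3) - 29*(-59) = (960 - 24) - 1*(-1711) = 936 + 1711 = 2647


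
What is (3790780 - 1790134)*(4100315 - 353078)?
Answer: 7496894715102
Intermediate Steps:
(3790780 - 1790134)*(4100315 - 353078) = 2000646*3747237 = 7496894715102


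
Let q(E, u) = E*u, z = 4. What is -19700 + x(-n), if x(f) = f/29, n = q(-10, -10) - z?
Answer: -571396/29 ≈ -19703.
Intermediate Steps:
n = 96 (n = -10*(-10) - 1*4 = 100 - 4 = 96)
x(f) = f/29 (x(f) = f*(1/29) = f/29)
-19700 + x(-n) = -19700 + (-1*96)/29 = -19700 + (1/29)*(-96) = -19700 - 96/29 = -571396/29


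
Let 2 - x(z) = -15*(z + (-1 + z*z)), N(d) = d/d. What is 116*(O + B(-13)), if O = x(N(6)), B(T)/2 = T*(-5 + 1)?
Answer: 14036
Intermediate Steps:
B(T) = -8*T (B(T) = 2*(T*(-5 + 1)) = 2*(T*(-4)) = 2*(-4*T) = -8*T)
N(d) = 1
x(z) = -13 + 15*z + 15*z² (x(z) = 2 - (-15)*(z + (-1 + z*z)) = 2 - (-15)*(z + (-1 + z²)) = 2 - (-15)*(-1 + z + z²) = 2 - (15 - 15*z - 15*z²) = 2 + (-15 + 15*z + 15*z²) = -13 + 15*z + 15*z²)
O = 17 (O = -13 + 15*1 + 15*1² = -13 + 15 + 15*1 = -13 + 15 + 15 = 17)
116*(O + B(-13)) = 116*(17 - 8*(-13)) = 116*(17 + 104) = 116*121 = 14036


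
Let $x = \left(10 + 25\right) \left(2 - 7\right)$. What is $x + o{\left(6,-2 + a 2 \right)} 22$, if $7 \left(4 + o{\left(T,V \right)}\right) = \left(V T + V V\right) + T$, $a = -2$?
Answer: $- \frac{1709}{7} \approx -244.14$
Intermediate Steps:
$o{\left(T,V \right)} = -4 + \frac{T}{7} + \frac{V^{2}}{7} + \frac{T V}{7}$ ($o{\left(T,V \right)} = -4 + \frac{\left(V T + V V\right) + T}{7} = -4 + \frac{\left(T V + V^{2}\right) + T}{7} = -4 + \frac{\left(V^{2} + T V\right) + T}{7} = -4 + \frac{T + V^{2} + T V}{7} = -4 + \left(\frac{T}{7} + \frac{V^{2}}{7} + \frac{T V}{7}\right) = -4 + \frac{T}{7} + \frac{V^{2}}{7} + \frac{T V}{7}$)
$x = -175$ ($x = 35 \left(-5\right) = -175$)
$x + o{\left(6,-2 + a 2 \right)} 22 = -175 + \left(-4 + \frac{1}{7} \cdot 6 + \frac{\left(-2 - 4\right)^{2}}{7} + \frac{1}{7} \cdot 6 \left(-2 - 4\right)\right) 22 = -175 + \left(-4 + \frac{6}{7} + \frac{\left(-2 - 4\right)^{2}}{7} + \frac{1}{7} \cdot 6 \left(-2 - 4\right)\right) 22 = -175 + \left(-4 + \frac{6}{7} + \frac{\left(-6\right)^{2}}{7} + \frac{1}{7} \cdot 6 \left(-6\right)\right) 22 = -175 + \left(-4 + \frac{6}{7} + \frac{1}{7} \cdot 36 - \frac{36}{7}\right) 22 = -175 + \left(-4 + \frac{6}{7} + \frac{36}{7} - \frac{36}{7}\right) 22 = -175 - \frac{484}{7} = - \frac{1709}{7}$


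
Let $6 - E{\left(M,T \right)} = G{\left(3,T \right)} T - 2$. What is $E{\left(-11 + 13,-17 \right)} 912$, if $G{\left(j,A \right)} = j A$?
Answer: $-783408$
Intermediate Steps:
$G{\left(j,A \right)} = A j$
$E{\left(M,T \right)} = 8 - 3 T^{2}$ ($E{\left(M,T \right)} = 6 - \left(T 3 T - 2\right) = 6 - \left(3 T T - 2\right) = 6 - \left(3 T^{2} - 2\right) = 6 - \left(-2 + 3 T^{2}\right) = 8 - 3 T^{2}$)
$E{\left(-11 + 13,-17 \right)} 912 = \left(8 - 3 \left(-17\right)^{2}\right) 912 = \left(8 - 867\right) 912 = \left(-859\right) 912 = -783408$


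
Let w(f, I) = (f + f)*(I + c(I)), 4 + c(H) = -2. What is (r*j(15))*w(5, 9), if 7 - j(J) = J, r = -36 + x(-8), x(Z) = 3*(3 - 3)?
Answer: 8640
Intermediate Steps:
c(H) = -6 (c(H) = -4 - 2 = -6)
w(f, I) = 2*f*(-6 + I) (w(f, I) = (f + f)*(I - 6) = (2*f)*(-6 + I) = 2*f*(-6 + I))
x(Z) = 0 (x(Z) = 3*0 = 0)
r = -36 (r = -36 + 0 = -36)
j(J) = 7 - J
(r*j(15))*w(5, 9) = (-36*(7 - 1*15))*(2*5*(-6 + 9)) = (-36*(7 - 15))*(2*5*3) = -36*(-8)*30 = 288*30 = 8640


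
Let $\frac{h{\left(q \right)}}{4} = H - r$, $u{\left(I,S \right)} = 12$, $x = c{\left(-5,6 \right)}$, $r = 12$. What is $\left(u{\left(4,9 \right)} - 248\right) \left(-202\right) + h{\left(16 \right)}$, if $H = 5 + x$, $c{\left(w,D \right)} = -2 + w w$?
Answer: $47736$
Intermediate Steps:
$c{\left(w,D \right)} = -2 + w^{2}$
$x = 23$ ($x = -2 + \left(-5\right)^{2} = -2 + 25 = 23$)
$H = 28$ ($H = 5 + 23 = 28$)
$h{\left(q \right)} = 64$ ($h{\left(q \right)} = 4 \left(28 - 12\right) = 4 \cdot 16 = 64$)
$\left(u{\left(4,9 \right)} - 248\right) \left(-202\right) + h{\left(16 \right)} = \left(12 - 248\right) \left(-202\right) + 64 = \left(-236\right) \left(-202\right) + 64 = 47672 + 64 = 47736$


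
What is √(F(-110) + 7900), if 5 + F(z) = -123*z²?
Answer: I*√1480405 ≈ 1216.7*I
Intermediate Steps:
F(z) = -5 - 123*z²
√(F(-110) + 7900) = √((-5 - 123*(-110)²) + 7900) = √((-5 - 123*12100) + 7900) = √((-5 - 1488300) + 7900) = √(-1488305 + 7900) = √(-1480405) = I*√1480405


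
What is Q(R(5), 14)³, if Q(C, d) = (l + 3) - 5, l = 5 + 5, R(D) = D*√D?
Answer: 512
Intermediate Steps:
R(D) = D^(3/2)
l = 10
Q(C, d) = 8 (Q(C, d) = (10 + 3) - 5 = 13 - 5 = 8)
Q(R(5), 14)³ = 8³ = 512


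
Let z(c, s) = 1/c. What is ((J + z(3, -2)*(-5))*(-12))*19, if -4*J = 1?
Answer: 437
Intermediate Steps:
J = -1/4 (J = -1/4*1 = -1/4 ≈ -0.25000)
((J + z(3, -2)*(-5))*(-12))*19 = ((-1/4 - 5/3)*(-12))*19 = -23/12*(-12)*19 = 23*19 = 437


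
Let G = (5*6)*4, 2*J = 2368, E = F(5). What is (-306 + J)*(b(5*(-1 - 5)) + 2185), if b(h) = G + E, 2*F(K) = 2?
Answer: 2024668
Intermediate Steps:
F(K) = 1 (F(K) = (½)*2 = 1)
E = 1
J = 1184 (J = (½)*2368 = 1184)
G = 120 (G = 30*4 = 120)
b(h) = 121 (b(h) = 120 + 1 = 121)
(-306 + J)*(b(5*(-1 - 5)) + 2185) = (-306 + 1184)*(121 + 2185) = 878*2306 = 2024668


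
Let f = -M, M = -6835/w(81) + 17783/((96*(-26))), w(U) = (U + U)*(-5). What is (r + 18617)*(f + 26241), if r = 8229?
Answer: 23736494143043/33696 ≈ 7.0443e+8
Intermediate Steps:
w(U) = -10*U (w(U) = (2*U)*(-5) = -10*U)
M = 88531/67392 (M = -6835/((-10*81)) + 17783/((96*(-26))) = -6835/(-810) + 17783/(-2496) = -6835*(-1/810) + 17783*(-1/2496) = 1367/162 - 17783/2496 = 88531/67392 ≈ 1.3137)
f = -88531/67392 (f = -1*88531/67392 = -88531/67392 ≈ -1.3137)
(r + 18617)*(f + 26241) = (8229 + 18617)*(-88531/67392 + 26241) = 26846*(1768344941/67392) = 23736494143043/33696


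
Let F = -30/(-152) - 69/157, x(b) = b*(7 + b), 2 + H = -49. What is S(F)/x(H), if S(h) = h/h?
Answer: 1/2244 ≈ 0.00044563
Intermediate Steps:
H = -51 (H = -2 - 49 = -51)
F = -2889/11932 (F = -30*(-1/152) - 69*1/157 = 15/76 - 69/157 = -2889/11932 ≈ -0.24212)
S(h) = 1
S(F)/x(H) = 1/(-51*(7 - 51)) = 1/(-51*(-44)) = 1/2244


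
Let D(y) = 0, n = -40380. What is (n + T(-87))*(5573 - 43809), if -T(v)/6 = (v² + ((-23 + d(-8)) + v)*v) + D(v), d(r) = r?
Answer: 5635604040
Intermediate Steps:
T(v) = -6*v² - 6*v*(-31 + v) (T(v) = -6*((v² + ((-23 - 8) + v)*v) + 0) = -6*((v² + (-31 + v)*v) + 0) = -6*((v² + v*(-31 + v)) + 0) = -6*(v² + v*(-31 + v)) = -6*v² - 6*v*(-31 + v))
(n + T(-87))*(5573 - 43809) = (-40380 + 6*(-87)*(31 - 2*(-87)))*(5573 - 43809) = (-40380 + 6*(-87)*(31 + 174))*(-38236) = (-40380 + 6*(-87)*205)*(-38236) = (-40380 - 107010)*(-38236) = -147390*(-38236) = 5635604040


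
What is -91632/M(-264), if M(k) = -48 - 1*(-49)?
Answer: -91632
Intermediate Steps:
M(k) = 1 (M(k) = -48 + 49 = 1)
-91632/M(-264) = -91632/1 = -91632*1 = -91632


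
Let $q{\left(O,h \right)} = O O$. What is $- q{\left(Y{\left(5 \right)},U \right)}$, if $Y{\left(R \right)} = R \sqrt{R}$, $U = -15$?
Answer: $-125$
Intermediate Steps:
$Y{\left(R \right)} = R^{\frac{3}{2}}$
$q{\left(O,h \right)} = O^{2}$
$- q{\left(Y{\left(5 \right)},U \right)} = - \left(5^{\frac{3}{2}}\right)^{2} = - \left(5 \sqrt{5}\right)^{2} = \left(-1\right) 125 = -125$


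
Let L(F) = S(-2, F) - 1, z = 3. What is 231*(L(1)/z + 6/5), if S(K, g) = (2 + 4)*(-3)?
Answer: -5929/5 ≈ -1185.8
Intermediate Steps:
S(K, g) = -18 (S(K, g) = 6*(-3) = -18)
L(F) = -19 (L(F) = -18 - 1 = -19)
231*(L(1)/z + 6/5) = 231*(-19/3 + 6/5) = 231*(-77/15) = -5929/5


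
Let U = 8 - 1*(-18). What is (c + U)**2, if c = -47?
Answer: 441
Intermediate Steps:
U = 26 (U = 8 + 18 = 26)
(c + U)**2 = (-47 + 26)**2 = (-21)**2 = 441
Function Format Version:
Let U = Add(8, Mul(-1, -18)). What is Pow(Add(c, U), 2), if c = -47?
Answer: 441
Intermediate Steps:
U = 26 (U = Add(8, 18) = 26)
Pow(Add(c, U), 2) = Pow(Add(-47, 26), 2) = Pow(-21, 2) = 441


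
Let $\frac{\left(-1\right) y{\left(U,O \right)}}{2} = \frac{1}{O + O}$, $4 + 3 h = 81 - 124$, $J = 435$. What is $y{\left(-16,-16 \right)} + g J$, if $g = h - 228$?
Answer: $- \frac{1695919}{16} \approx -1.06 \cdot 10^{5}$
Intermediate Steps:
$h = - \frac{47}{3}$ ($h = - \frac{4}{3} + \frac{81 - 124}{3} = - \frac{4}{3} + \frac{1}{3} \left(-43\right) = - \frac{4}{3} - \frac{43}{3} = - \frac{47}{3} \approx -15.667$)
$y{\left(U,O \right)} = - \frac{1}{O}$ ($y{\left(U,O \right)} = - \frac{2}{O + O} = - \frac{2}{2 O} = - 2 \frac{1}{2 O} = - \frac{1}{O}$)
$g = - \frac{731}{3}$ ($g = - \frac{47}{3} - 228 = - \frac{731}{3} \approx -243.67$)
$y{\left(-16,-16 \right)} + g J = - \frac{1}{-16} - 105995 = \left(-1\right) \left(- \frac{1}{16}\right) - 105995 = \frac{1}{16} - 105995 = - \frac{1695919}{16}$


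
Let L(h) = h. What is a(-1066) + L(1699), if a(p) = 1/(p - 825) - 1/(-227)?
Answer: 729309307/429257 ≈ 1699.0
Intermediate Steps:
a(p) = 1/227 + 1/(-825 + p) (a(p) = 1/(-825 + p) - 1*(-1/227) = 1/(-825 + p) + 1/227 = 1/227 + 1/(-825 + p))
a(-1066) + L(1699) = (-598 - 1066)/(227*(-825 - 1066)) + 1699 = (1/227)*(-1664)/(-1891) + 1699 = (1/227)*(-1/1891)*(-1664) + 1699 = 1664/429257 + 1699 = 729309307/429257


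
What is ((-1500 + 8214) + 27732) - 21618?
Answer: 12828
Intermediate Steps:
((-1500 + 8214) + 27732) - 21618 = (6714 + 27732) - 21618 = 34446 - 21618 = 12828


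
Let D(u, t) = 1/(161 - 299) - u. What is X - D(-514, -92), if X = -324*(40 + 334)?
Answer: -16793219/138 ≈ -1.2169e+5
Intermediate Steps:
X = -121176 (X = -324*374 = -121176)
D(u, t) = -1/138 - u (D(u, t) = 1/(-138) - u = -1/138 - u)
X - D(-514, -92) = -121176 - (-1/138 - 1*(-514)) = -121176 - (-1/138 + 514) = -121176 - 1*70931/138 = -121176 - 70931/138 = -16793219/138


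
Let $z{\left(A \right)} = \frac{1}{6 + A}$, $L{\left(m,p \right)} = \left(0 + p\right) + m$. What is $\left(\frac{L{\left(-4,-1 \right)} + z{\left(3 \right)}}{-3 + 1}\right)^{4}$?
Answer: $\frac{234256}{6561} \approx 35.704$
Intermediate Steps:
$L{\left(m,p \right)} = m + p$ ($L{\left(m,p \right)} = p + m = m + p$)
$\left(\frac{L{\left(-4,-1 \right)} + z{\left(3 \right)}}{-3 + 1}\right)^{4} = \left(\frac{\left(-4 - 1\right) + \frac{1}{6 + 3}}{-3 + 1}\right)^{4} = \left(\frac{-5 + \frac{1}{9}}{-2}\right)^{4} = \left(- \frac{-5 + \frac{1}{9}}{2}\right)^{4} = \left(\left(- \frac{1}{2}\right) \left(- \frac{44}{9}\right)\right)^{4} = \left(\frac{22}{9}\right)^{4} = \frac{234256}{6561}$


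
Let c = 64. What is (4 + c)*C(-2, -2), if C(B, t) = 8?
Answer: 544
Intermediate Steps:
(4 + c)*C(-2, -2) = (4 + 64)*8 = 68*8 = 544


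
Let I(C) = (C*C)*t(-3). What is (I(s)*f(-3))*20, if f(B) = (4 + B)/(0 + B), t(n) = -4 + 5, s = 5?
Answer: -500/3 ≈ -166.67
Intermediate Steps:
t(n) = 1
f(B) = (4 + B)/B
I(C) = C² (I(C) = (C*C)*1 = C²*1 = C²)
(I(s)*f(-3))*20 = (5²*((4 - 3)/(-3)))*20 = (25*(-⅓*1))*20 = (25*(-⅓))*20 = -25/3*20 = -500/3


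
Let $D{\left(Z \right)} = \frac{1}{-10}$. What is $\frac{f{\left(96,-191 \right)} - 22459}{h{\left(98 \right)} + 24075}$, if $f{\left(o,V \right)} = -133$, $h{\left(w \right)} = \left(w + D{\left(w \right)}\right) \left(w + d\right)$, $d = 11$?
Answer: $- \frac{225920}{347461} \approx -0.6502$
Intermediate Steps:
$D{\left(Z \right)} = - \frac{1}{10}$
$h{\left(w \right)} = \left(11 + w\right) \left(- \frac{1}{10} + w\right)$ ($h{\left(w \right)} = \left(w - \frac{1}{10}\right) \left(w + 11\right) = \left(- \frac{1}{10} + w\right) \left(11 + w\right) = \left(11 + w\right) \left(- \frac{1}{10} + w\right)$)
$\frac{f{\left(96,-191 \right)} - 22459}{h{\left(98 \right)} + 24075} = \frac{-133 - 22459}{\left(- \frac{11}{10} + 98^{2} + \frac{109}{10} \cdot 98\right) + 24075} = - \frac{22592}{\left(- \frac{11}{10} + 9604 + \frac{5341}{5}\right) + 24075} = - \frac{22592}{\frac{106711}{10} + 24075} = - \frac{22592}{\frac{347461}{10}} = \left(-22592\right) \frac{10}{347461} = - \frac{225920}{347461}$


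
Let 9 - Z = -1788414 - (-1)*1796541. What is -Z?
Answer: 8118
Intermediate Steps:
Z = -8118 (Z = 9 - (-1788414 - (-1)*1796541) = 9 - (-1788414 - 1*(-1796541)) = 9 - (-1788414 + 1796541) = 9 - 1*8127 = 9 - 8127 = -8118)
-Z = -1*(-8118) = 8118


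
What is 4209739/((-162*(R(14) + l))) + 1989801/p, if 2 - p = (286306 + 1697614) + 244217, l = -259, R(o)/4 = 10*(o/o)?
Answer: 9309272646887/79049773530 ≈ 117.76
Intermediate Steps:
R(o) = 40 (R(o) = 4*(10*(o/o)) = 4*(10*1) = 4*10 = 40)
p = -2228135 (p = 2 - ((286306 + 1697614) + 244217) = 2 - (1983920 + 244217) = 2 - 1*2228137 = 2 - 2228137 = -2228135)
4209739/((-162*(R(14) + l))) + 1989801/p = 4209739/((-162*(40 - 259))) + 1989801/(-2228135) = 4209739/((-162*(-219))) + 1989801*(-1/2228135) = 4209739/35478 - 1989801/2228135 = 9309272646887/79049773530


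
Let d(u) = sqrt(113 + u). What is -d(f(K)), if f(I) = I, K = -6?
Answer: -sqrt(107) ≈ -10.344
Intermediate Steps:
-d(f(K)) = -sqrt(113 - 6) = -sqrt(107)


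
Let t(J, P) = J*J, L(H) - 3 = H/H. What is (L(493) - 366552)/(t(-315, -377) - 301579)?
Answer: 3458/1909 ≈ 1.8114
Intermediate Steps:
L(H) = 4 (L(H) = 3 + H/H = 3 + 1 = 4)
t(J, P) = J**2
(L(493) - 366552)/(t(-315, -377) - 301579) = (4 - 366552)/((-315)**2 - 301579) = -366548/(99225 - 301579) = -366548/(-202354) = -366548*(-1/202354) = 3458/1909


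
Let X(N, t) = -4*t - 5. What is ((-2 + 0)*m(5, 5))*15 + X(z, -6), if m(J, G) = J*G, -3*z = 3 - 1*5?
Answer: -731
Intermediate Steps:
z = ⅔ (z = -(3 - 1*5)/3 = -(3 - 5)/3 = -⅓*(-2) = ⅔ ≈ 0.66667)
X(N, t) = -5 - 4*t
m(J, G) = G*J
((-2 + 0)*m(5, 5))*15 + X(z, -6) = ((-2 + 0)*(5*5))*15 + (-5 - 4*(-6)) = -2*25*15 + (-5 + 24) = -50*15 + 19 = -750 + 19 = -731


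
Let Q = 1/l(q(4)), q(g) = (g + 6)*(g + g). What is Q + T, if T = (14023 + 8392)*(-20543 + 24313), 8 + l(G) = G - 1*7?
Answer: 5492795751/65 ≈ 8.4505e+7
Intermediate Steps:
q(g) = 2*g*(6 + g) (q(g) = (6 + g)*(2*g) = 2*g*(6 + g))
l(G) = -15 + G (l(G) = -8 + (G - 1*7) = -8 + (G - 7) = -8 + (-7 + G) = -15 + G)
T = 84504550 (T = 22415*3770 = 84504550)
Q = 1/65 (Q = 1/(-15 + 2*4*(6 + 4)) = 1/(-15 + 2*4*10) = 1/(-15 + 80) = 1/65 ≈ 0.015385)
Q + T = 1/65 + 84504550 = 5492795751/65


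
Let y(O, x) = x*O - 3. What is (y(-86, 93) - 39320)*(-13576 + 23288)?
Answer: -459581552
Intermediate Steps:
y(O, x) = -3 + O*x (y(O, x) = O*x - 3 = -3 + O*x)
(y(-86, 93) - 39320)*(-13576 + 23288) = ((-3 - 86*93) - 39320)*(-13576 + 23288) = ((-3 - 7998) - 39320)*9712 = (-8001 - 39320)*9712 = -47321*9712 = -459581552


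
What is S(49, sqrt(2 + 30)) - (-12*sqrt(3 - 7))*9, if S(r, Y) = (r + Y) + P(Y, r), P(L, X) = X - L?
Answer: 98 + 216*I ≈ 98.0 + 216.0*I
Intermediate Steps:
S(r, Y) = 2*r (S(r, Y) = (r + Y) + (r - Y) = (Y + r) + (r - Y) = 2*r)
S(49, sqrt(2 + 30)) - (-12*sqrt(3 - 7))*9 = 2*49 - (-12*sqrt(3 - 7))*9 = 98 - (-24*I)*9 = 98 - (-216)*I = 98 + 216*I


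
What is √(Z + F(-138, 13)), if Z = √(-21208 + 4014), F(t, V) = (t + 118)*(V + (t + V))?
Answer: √(2240 + I*√17194) ≈ 47.349 + 1.3847*I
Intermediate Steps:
F(t, V) = (118 + t)*(t + 2*V) (F(t, V) = (118 + t)*(V + (V + t)) = (118 + t)*(t + 2*V))
Z = I*√17194 (Z = √(-17194) = I*√17194 ≈ 131.13*I)
√(Z + F(-138, 13)) = √(I*√17194 + ((-138)² + 118*(-138) + 236*13 + 2*13*(-138))) = √(I*√17194 + (19044 - 16284 + 3068 - 3588)) = √(I*√17194 + 2240) = √(2240 + I*√17194)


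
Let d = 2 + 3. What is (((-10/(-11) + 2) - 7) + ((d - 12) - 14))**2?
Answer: 76176/121 ≈ 629.55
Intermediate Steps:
d = 5
(((-10/(-11) + 2) - 7) + ((d - 12) - 14))**2 = (((-10/(-11) + 2) - 7) + ((5 - 12) - 14))**2 = (((-10*(-1/11) + 2) - 7) + (-7 - 14))**2 = (((10/11 + 2) - 7) - 21)**2 = ((32/11 - 7) - 21)**2 = (-45/11 - 21)**2 = (-276/11)**2 = 76176/121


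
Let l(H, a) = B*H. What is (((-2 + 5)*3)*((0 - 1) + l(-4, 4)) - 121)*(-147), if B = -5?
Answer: -7350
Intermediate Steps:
l(H, a) = -5*H
(((-2 + 5)*3)*((0 - 1) + l(-4, 4)) - 121)*(-147) = (((-2 + 5)*3)*((0 - 1) - 5*(-4)) - 121)*(-147) = ((3*3)*(-1 + 20) - 121)*(-147) = (9*19 - 121)*(-147) = (171 - 121)*(-147) = 50*(-147) = -7350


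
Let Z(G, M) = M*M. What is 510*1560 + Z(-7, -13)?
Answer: 795769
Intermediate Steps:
Z(G, M) = M**2
510*1560 + Z(-7, -13) = 510*1560 + (-13)**2 = 795600 + 169 = 795769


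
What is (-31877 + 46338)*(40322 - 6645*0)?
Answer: 583096442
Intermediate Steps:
(-31877 + 46338)*(40322 - 6645*0) = 14461*(40322 + 0) = 14461*40322 = 583096442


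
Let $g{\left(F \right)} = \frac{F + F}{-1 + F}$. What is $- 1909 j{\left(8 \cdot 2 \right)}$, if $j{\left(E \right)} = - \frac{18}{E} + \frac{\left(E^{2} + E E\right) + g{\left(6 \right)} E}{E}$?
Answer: $- \frac{2540879}{40} \approx -63522.0$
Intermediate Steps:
$g{\left(F \right)} = \frac{2 F}{-1 + F}$
$j{\left(E \right)} = - \frac{18}{E} + \frac{2 E^{2} + \frac{12 E}{5}}{E}$ ($j{\left(E \right)} = - \frac{18}{E} + \frac{\left(E^{2} + E E\right) + 2 \cdot 6 \frac{1}{-1 + 6} E}{E} = - \frac{18}{E} + \frac{\left(E^{2} + E^{2}\right) + 2 \cdot 6 \cdot \frac{1}{5} E}{E} = - \frac{18}{E} + \frac{2 E^{2} + 2 \cdot 6 \cdot \frac{1}{5} E}{E} = - \frac{18}{E} + \frac{2 E^{2} + \frac{12 E}{5}}{E}$)
$- 1909 j{\left(8 \cdot 2 \right)} = - 1909 \left(\frac{12}{5} - \frac{18}{8 \cdot 2} + 2 \cdot 8 \cdot 2\right) = - 1909 \left(\frac{12}{5} - \frac{18}{16} + 2 \cdot 16\right) = - 1909 \left(\frac{12}{5} - \frac{9}{8} + 32\right) = \left(-1909\right) \frac{1331}{40} = - \frac{2540879}{40}$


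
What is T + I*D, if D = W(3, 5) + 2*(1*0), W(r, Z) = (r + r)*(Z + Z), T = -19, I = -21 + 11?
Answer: -619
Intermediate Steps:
I = -10
W(r, Z) = 4*Z*r (W(r, Z) = (2*r)*(2*Z) = 4*Z*r)
D = 60 (D = 4*5*3 + 2*(1*0) = 60 + 2*0 = 60 + 0 = 60)
T + I*D = -19 - 10*60 = -19 - 600 = -619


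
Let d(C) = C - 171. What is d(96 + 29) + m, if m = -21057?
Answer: -21103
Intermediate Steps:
d(C) = -171 + C
d(96 + 29) + m = (-171 + (96 + 29)) - 21057 = (-171 + 125) - 21057 = -46 - 21057 = -21103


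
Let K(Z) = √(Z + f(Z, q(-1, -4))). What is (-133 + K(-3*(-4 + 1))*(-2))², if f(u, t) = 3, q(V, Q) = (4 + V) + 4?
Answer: 17737 + 1064*√3 ≈ 19580.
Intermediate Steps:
q(V, Q) = 8 + V
K(Z) = √(3 + Z) (K(Z) = √(Z + 3) = √(3 + Z))
(-133 + K(-3*(-4 + 1))*(-2))² = (-133 + √(3 - 3*(-4 + 1))*(-2))² = (-133 + √(3 - 3*(-3))*(-2))² = (-133 + √(3 + 9)*(-2))² = (-133 + √12*(-2))² = (-133 + (2*√3)*(-2))² = (-133 - 4*√3)²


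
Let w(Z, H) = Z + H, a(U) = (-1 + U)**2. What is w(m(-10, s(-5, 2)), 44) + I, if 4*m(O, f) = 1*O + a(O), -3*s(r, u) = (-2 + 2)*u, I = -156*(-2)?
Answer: 1535/4 ≈ 383.75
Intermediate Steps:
I = 312
s(r, u) = 0 (s(r, u) = -(-2 + 2)*u/3 = -0*u = -1/3*0 = 0)
m(O, f) = O/4 + (-1 + O)**2/4 (m(O, f) = (1*O + (-1 + O)**2)/4 = (O + (-1 + O)**2)/4 = O/4 + (-1 + O)**2/4)
w(Z, H) = H + Z
w(m(-10, s(-5, 2)), 44) + I = (44 + ((1/4)*(-10) + (-1 - 10)**2/4)) + 312 = (44 + (-5/2 + (1/4)*(-11)**2)) + 312 = (44 + (-5/2 + (1/4)*121)) + 312 = (44 + (-5/2 + 121/4)) + 312 = (44 + 111/4) + 312 = 287/4 + 312 = 1535/4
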